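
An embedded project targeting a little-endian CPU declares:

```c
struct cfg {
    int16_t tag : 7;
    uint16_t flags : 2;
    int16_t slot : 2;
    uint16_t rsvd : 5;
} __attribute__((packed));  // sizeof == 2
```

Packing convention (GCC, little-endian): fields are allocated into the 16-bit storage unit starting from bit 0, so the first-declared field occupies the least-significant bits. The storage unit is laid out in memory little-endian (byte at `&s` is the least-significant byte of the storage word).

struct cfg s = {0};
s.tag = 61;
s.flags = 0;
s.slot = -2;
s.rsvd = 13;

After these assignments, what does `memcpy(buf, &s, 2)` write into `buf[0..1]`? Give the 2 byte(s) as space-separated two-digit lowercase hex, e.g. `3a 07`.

tag:7 = 61 → 0x3d << 0 → word 0x003d
flags:2 = 0 → 0x0 << 7 → word 0x003d
slot:2 = -2 → 0x2 << 9 → word 0x043d
rsvd:5 = 13 → 0xd << 11 → word 0x6c3d
word = 0x6c3d → little-endian bytes:
  [0]=0x3d  [1]=0x6c

3d 6c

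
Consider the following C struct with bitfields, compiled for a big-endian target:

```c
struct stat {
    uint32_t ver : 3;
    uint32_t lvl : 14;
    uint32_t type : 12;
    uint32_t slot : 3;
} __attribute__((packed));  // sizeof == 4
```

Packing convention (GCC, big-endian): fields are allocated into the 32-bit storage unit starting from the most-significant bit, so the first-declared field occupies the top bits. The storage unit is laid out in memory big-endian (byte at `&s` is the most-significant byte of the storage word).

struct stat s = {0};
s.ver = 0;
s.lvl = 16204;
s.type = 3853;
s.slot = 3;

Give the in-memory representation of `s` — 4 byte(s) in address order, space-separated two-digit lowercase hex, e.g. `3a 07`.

ver:3 = 0 → 0x0 << 29 → word 0x00000000
lvl:14 = 16204 → 0x3f4c << 15 → word 0x1fa60000
type:12 = 3853 → 0xf0d << 3 → word 0x1fa67868
slot:3 = 3 → 0x3 << 0 → word 0x1fa6786b
word = 0x1fa6786b → big-endian bytes:
  [0]=0x1f  [1]=0xa6  [2]=0x78  [3]=0x6b

1f a6 78 6b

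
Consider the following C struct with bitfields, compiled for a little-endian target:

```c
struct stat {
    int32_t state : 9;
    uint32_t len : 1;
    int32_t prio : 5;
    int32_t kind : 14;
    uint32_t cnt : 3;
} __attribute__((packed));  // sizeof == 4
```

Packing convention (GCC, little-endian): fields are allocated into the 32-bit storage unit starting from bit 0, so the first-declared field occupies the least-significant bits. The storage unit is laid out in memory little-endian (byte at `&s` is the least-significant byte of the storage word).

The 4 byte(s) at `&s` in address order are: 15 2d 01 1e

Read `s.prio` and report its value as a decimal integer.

11

[0]=0x15 [1]=0x2d [2]=0x01 [3]=0x1e (little-endian) → word 0x1e012d15
state:9 @ bit 0 → (0x1e012d15>>0)&0x1ff = 0x115
len:1 @ bit 9 → (0x1e012d15>>9)&0x1 = 0x0
prio:5 @ bit 10 → (0x1e012d15>>10)&0x1f = 0xb  ←
kind:14 @ bit 15 → (0x1e012d15>>15)&0x3fff = 0x3c02
cnt:3 @ bit 29 → (0x1e012d15>>29)&0x7 = 0x0
prio signed 5b, MSB=0: value = 11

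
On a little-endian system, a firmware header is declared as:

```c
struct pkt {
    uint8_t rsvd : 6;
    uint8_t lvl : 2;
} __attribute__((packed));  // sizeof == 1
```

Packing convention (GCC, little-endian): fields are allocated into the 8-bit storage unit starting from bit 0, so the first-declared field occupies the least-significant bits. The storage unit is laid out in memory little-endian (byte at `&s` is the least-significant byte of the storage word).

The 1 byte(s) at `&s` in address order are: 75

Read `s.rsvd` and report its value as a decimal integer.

[0]=0x75 (little-endian) → word 0x75
rsvd [0+:6] = (word>>0) & 0x3f = 53  ←
lvl [6+:2] = (word>>6) & 0x3 = 1

53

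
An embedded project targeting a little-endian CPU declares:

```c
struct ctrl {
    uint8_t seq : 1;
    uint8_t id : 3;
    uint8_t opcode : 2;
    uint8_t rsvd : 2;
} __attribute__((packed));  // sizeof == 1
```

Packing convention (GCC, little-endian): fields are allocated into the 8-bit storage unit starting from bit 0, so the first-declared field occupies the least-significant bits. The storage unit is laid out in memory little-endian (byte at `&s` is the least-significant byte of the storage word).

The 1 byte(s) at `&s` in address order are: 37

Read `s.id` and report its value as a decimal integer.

[0]=0x37 (little-endian) → word 0x37
seq [0+:1] = (word>>0) & 0x1 = 1
id [1+:3] = (word>>1) & 0x7 = 3  ←
opcode [4+:2] = (word>>4) & 0x3 = 3
rsvd [6+:2] = (word>>6) & 0x3 = 0

3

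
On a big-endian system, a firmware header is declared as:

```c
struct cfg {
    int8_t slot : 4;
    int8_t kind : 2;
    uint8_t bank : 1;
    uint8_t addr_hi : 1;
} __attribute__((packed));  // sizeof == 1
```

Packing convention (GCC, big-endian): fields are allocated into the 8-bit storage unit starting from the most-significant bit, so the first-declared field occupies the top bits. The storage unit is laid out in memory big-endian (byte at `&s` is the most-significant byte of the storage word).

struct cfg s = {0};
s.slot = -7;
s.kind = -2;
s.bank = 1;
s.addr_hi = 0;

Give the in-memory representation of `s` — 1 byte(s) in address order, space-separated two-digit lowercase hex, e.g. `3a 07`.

9a

[4+:4] slot=-7 & 0xf = 0x9; word=0x90
[2+:2] kind=-2 & 0x3 = 0x2; word=0x98
[1+:1] bank=1 & 0x1 = 0x1; word=0x9a
[0+:1] addr_hi=0 & 0x1 = 0x0; word=0x9a
word = 0x9a → big-endian bytes:
  [0]=0x9a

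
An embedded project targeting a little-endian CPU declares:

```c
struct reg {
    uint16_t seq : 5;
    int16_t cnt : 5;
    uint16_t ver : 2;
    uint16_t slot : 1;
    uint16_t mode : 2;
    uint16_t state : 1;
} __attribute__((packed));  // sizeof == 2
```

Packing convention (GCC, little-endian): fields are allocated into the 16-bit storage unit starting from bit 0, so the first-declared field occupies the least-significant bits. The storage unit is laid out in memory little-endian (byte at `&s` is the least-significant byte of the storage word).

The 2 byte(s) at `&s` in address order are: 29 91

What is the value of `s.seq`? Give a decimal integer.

[0]=0x29 [1]=0x91 (little-endian) → word 0x9129
seq [0+:5] = (word>>0) & 0x1f = 9  ←
cnt [5+:5] = (word>>5) & 0x1f = 9
ver [10+:2] = (word>>10) & 0x3 = 0
slot [12+:1] = (word>>12) & 0x1 = 1
mode [13+:2] = (word>>13) & 0x3 = 0
state [15+:1] = (word>>15) & 0x1 = 1

9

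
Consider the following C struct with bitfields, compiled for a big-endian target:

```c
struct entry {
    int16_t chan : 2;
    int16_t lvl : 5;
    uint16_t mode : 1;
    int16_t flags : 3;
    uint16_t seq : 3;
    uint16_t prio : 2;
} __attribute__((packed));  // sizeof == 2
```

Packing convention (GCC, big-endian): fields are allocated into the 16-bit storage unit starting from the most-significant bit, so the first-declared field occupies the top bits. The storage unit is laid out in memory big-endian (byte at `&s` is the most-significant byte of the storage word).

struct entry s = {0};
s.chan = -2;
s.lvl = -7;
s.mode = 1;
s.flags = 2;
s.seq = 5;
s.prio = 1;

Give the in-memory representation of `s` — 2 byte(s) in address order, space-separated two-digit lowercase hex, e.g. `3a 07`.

chan:2 = -2 → 0x2 << 14 → word 0x8000
lvl:5 = -7 → 0x19 << 9 → word 0xb200
mode:1 = 1 → 0x1 << 8 → word 0xb300
flags:3 = 2 → 0x2 << 5 → word 0xb340
seq:3 = 5 → 0x5 << 2 → word 0xb354
prio:2 = 1 → 0x1 << 0 → word 0xb355
word = 0xb355 → big-endian bytes:
  [0]=0xb3  [1]=0x55

b3 55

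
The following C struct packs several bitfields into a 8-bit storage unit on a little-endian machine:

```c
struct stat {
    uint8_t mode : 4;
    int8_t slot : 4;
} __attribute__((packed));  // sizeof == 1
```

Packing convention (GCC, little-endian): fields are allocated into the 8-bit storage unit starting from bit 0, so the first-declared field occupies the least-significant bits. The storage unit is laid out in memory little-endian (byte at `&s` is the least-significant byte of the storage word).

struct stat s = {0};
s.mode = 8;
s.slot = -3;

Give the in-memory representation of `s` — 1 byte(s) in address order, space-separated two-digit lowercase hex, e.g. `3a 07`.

mode:4 = 8 → 0x8 << 0 → word 0x08
slot:4 = -3 → 0xd << 4 → word 0xd8
word = 0xd8 → little-endian bytes:
  [0]=0xd8

d8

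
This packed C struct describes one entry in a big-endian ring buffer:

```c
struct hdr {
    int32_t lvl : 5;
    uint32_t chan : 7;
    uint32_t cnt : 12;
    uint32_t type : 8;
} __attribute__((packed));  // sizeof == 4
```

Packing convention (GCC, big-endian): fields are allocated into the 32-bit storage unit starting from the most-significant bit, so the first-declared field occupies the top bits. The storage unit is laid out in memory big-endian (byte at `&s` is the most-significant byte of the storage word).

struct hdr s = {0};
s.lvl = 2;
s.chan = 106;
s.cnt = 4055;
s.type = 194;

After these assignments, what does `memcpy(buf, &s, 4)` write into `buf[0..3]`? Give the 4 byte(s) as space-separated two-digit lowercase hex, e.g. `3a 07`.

lvl:5 = 2 → 0x2 << 27 → word 0x10000000
chan:7 = 106 → 0x6a << 20 → word 0x16a00000
cnt:12 = 4055 → 0xfd7 << 8 → word 0x16afd700
type:8 = 194 → 0xc2 << 0 → word 0x16afd7c2
word = 0x16afd7c2 → big-endian bytes:
  [0]=0x16  [1]=0xaf  [2]=0xd7  [3]=0xc2

16 af d7 c2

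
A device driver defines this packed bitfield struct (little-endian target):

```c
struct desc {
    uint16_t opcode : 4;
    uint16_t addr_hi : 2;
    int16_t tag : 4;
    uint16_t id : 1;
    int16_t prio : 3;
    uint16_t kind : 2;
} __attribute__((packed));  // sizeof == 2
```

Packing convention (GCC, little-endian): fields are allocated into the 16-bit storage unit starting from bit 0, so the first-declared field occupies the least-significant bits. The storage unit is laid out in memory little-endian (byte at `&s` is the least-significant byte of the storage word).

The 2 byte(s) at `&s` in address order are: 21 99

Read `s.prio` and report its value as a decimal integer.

[0]=0x21 [1]=0x99 (little-endian) → word 0x9921
opcode [0+:4] = (word>>0) & 0xf = 1
addr_hi [4+:2] = (word>>4) & 0x3 = 2
tag [6+:4] = (word>>6) & 0xf = 4
id [10+:1] = (word>>10) & 0x1 = 0
prio [11+:3] = (word>>11) & 0x7 = 3  ←
kind [14+:2] = (word>>14) & 0x3 = 2
prio signed 3b, MSB=0: value = 3

3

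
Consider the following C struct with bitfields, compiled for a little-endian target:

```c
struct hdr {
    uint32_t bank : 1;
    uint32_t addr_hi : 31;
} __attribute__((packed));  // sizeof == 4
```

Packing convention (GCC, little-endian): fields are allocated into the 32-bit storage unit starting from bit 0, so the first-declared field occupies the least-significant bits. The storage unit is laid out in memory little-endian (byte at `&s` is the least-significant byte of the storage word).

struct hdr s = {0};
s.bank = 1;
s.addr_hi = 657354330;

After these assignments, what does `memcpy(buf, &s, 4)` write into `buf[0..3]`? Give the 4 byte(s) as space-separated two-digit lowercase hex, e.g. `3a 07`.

[0+:1] bank=1 & 0x1 = 0x1; word=0x00000001
[1+:31] addr_hi=657354330 & 0x7fffffff = 0x272e6e5a; word=0x4e5cdcb5
word = 0x4e5cdcb5 → little-endian bytes:
  [0]=0xb5  [1]=0xdc  [2]=0x5c  [3]=0x4e

b5 dc 5c 4e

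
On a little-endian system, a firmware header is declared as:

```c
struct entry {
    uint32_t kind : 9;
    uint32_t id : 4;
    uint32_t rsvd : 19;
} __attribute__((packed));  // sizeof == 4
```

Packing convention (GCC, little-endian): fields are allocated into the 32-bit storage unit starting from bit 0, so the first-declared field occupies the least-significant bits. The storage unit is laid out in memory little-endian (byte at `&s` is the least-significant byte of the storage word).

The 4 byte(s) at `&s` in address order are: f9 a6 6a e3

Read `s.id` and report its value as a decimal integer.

[0]=0xf9 [1]=0xa6 [2]=0x6a [3]=0xe3 (little-endian) → word 0xe36aa6f9
kind [0+:9] = (word>>0) & 0x1ff = 249
id [9+:4] = (word>>9) & 0xf = 3  ←
rsvd [13+:19] = (word>>13) & 0x7ffff = 465749

3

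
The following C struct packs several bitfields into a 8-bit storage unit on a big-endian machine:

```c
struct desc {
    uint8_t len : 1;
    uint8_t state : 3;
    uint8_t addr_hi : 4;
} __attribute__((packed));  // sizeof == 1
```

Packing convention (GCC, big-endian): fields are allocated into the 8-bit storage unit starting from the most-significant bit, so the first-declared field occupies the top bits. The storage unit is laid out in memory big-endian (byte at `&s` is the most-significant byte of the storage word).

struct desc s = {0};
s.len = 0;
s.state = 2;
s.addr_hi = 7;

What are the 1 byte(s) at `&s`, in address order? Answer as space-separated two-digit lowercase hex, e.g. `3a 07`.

[7+:1] len=0 & 0x1 = 0x0; word=0x00
[4+:3] state=2 & 0x7 = 0x2; word=0x20
[0+:4] addr_hi=7 & 0xf = 0x7; word=0x27
word = 0x27 → big-endian bytes:
  [0]=0x27

27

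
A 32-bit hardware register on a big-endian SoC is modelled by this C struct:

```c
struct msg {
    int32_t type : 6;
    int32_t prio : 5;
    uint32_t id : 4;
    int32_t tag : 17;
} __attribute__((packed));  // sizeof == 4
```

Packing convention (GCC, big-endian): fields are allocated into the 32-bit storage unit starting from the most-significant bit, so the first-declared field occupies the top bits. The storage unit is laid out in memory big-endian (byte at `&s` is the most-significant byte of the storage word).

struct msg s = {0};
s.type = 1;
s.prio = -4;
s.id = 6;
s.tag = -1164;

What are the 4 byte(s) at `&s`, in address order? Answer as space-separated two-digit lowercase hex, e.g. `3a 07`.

07 8d fb 74

[26+:6] type=1 & 0x3f = 0x1; word=0x04000000
[21+:5] prio=-4 & 0x1f = 0x1c; word=0x07800000
[17+:4] id=6 & 0xf = 0x6; word=0x078c0000
[0+:17] tag=-1164 & 0x1ffff = 0x1fb74; word=0x078dfb74
word = 0x078dfb74 → big-endian bytes:
  [0]=0x07  [1]=0x8d  [2]=0xfb  [3]=0x74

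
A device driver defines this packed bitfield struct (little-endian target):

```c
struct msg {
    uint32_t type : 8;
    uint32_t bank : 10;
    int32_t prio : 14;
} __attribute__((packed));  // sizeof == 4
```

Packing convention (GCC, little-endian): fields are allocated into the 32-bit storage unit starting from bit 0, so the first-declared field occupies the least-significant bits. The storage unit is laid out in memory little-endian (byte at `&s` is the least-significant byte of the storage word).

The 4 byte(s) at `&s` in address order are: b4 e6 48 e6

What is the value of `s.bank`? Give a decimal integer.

[0]=0xb4 [1]=0xe6 [2]=0x48 [3]=0xe6 (little-endian) → word 0xe648e6b4
type [0+:8] = (word>>0) & 0xff = 180
bank [8+:10] = (word>>8) & 0x3ff = 230  ←
prio [18+:14] = (word>>18) & 0x3fff = 14738

230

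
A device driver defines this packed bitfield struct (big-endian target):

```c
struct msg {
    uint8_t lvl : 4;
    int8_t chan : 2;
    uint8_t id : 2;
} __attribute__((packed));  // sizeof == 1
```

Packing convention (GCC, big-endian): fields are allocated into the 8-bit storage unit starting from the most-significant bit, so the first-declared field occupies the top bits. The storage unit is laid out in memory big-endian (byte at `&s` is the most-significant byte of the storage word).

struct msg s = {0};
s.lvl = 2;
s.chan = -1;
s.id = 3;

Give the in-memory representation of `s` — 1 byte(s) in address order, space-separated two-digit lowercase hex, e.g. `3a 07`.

2f

[4+:4] lvl=2 & 0xf = 0x2; word=0x20
[2+:2] chan=-1 & 0x3 = 0x3; word=0x2c
[0+:2] id=3 & 0x3 = 0x3; word=0x2f
word = 0x2f → big-endian bytes:
  [0]=0x2f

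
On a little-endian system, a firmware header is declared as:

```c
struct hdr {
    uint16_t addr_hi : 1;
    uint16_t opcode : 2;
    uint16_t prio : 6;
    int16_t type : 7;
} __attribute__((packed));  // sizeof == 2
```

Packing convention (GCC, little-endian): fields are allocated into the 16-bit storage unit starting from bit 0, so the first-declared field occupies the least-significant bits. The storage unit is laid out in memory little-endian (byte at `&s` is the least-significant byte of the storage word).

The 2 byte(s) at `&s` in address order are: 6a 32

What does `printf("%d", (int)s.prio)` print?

[0]=0x6a [1]=0x32 (little-endian) → word 0x326a
addr_hi:1 @ bit 0 → (0x326a>>0)&0x1 = 0x0
opcode:2 @ bit 1 → (0x326a>>1)&0x3 = 0x1
prio:6 @ bit 3 → (0x326a>>3)&0x3f = 0xd  ←
type:7 @ bit 9 → (0x326a>>9)&0x7f = 0x19

13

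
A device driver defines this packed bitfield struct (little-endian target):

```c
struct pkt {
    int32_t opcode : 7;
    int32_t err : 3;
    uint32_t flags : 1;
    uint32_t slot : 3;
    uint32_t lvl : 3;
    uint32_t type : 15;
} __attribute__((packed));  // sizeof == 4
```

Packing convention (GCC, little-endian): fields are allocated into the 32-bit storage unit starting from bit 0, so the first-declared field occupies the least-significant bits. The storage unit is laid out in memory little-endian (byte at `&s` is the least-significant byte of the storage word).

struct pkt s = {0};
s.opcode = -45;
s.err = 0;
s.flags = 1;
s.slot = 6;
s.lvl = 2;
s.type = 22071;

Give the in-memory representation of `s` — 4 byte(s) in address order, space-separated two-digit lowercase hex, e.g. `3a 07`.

[0+:7] opcode=-45 & 0x7f = 0x53; word=0x00000053
[7+:3] err=0 & 0x7 = 0x0; word=0x00000053
[10+:1] flags=1 & 0x1 = 0x1; word=0x00000453
[11+:3] slot=6 & 0x7 = 0x6; word=0x00003453
[14+:3] lvl=2 & 0x7 = 0x2; word=0x0000b453
[17+:15] type=22071 & 0x7fff = 0x5637; word=0xac6eb453
word = 0xac6eb453 → little-endian bytes:
  [0]=0x53  [1]=0xb4  [2]=0x6e  [3]=0xac

53 b4 6e ac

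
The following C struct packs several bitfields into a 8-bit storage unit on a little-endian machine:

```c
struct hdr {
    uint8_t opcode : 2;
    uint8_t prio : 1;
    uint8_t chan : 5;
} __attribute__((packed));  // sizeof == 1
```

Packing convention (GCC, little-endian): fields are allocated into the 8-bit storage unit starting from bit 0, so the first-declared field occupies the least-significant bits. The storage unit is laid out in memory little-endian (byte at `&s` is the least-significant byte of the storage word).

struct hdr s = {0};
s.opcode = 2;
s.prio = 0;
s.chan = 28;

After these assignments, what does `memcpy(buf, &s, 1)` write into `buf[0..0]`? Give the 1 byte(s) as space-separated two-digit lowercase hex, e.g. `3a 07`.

e2

[0+:2] opcode=2 & 0x3 = 0x2; word=0x02
[2+:1] prio=0 & 0x1 = 0x0; word=0x02
[3+:5] chan=28 & 0x1f = 0x1c; word=0xe2
word = 0xe2 → little-endian bytes:
  [0]=0xe2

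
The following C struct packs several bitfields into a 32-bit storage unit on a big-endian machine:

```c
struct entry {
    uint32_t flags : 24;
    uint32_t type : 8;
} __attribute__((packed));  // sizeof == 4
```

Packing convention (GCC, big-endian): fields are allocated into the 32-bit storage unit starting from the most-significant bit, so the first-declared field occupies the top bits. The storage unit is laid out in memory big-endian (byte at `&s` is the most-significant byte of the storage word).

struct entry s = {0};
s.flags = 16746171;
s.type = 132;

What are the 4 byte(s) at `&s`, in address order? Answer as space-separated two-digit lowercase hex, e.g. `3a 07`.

ff 86 bb 84

flags:24 = 16746171 → 0xff86bb << 8 → word 0xff86bb00
type:8 = 132 → 0x84 << 0 → word 0xff86bb84
word = 0xff86bb84 → big-endian bytes:
  [0]=0xff  [1]=0x86  [2]=0xbb  [3]=0x84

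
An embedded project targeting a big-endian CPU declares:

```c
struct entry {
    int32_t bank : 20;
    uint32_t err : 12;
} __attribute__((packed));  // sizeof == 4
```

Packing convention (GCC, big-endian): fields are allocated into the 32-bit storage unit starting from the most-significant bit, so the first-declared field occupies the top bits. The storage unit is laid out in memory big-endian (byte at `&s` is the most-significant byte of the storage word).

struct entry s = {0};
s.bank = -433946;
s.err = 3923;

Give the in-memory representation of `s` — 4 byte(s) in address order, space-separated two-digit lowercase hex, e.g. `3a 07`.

96 0e 6f 53

[12+:20] bank=-433946 & 0xfffff = 0x960e6; word=0x960e6000
[0+:12] err=3923 & 0xfff = 0xf53; word=0x960e6f53
word = 0x960e6f53 → big-endian bytes:
  [0]=0x96  [1]=0x0e  [2]=0x6f  [3]=0x53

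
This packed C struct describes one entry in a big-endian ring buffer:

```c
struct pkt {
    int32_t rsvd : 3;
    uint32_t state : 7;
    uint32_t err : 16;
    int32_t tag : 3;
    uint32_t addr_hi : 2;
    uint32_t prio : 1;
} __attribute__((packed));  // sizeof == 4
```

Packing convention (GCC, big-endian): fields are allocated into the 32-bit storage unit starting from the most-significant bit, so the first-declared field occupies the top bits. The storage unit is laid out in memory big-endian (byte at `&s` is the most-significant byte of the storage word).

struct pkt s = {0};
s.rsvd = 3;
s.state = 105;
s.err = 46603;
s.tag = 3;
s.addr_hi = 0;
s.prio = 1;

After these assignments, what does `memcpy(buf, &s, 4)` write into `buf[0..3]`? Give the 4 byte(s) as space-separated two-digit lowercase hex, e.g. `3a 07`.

7a 6d 82 d9

[29+:3] rsvd=3 & 0x7 = 0x3; word=0x60000000
[22+:7] state=105 & 0x7f = 0x69; word=0x7a400000
[6+:16] err=46603 & 0xffff = 0xb60b; word=0x7a6d82c0
[3+:3] tag=3 & 0x7 = 0x3; word=0x7a6d82d8
[1+:2] addr_hi=0 & 0x3 = 0x0; word=0x7a6d82d8
[0+:1] prio=1 & 0x1 = 0x1; word=0x7a6d82d9
word = 0x7a6d82d9 → big-endian bytes:
  [0]=0x7a  [1]=0x6d  [2]=0x82  [3]=0xd9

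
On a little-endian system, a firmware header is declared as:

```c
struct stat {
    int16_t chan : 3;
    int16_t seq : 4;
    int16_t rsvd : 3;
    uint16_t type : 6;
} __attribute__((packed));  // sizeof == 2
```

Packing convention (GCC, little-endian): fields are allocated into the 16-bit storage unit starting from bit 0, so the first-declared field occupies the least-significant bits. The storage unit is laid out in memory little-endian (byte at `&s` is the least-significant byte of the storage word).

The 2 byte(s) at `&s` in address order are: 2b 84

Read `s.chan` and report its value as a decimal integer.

3

[0]=0x2b [1]=0x84 (little-endian) → word 0x842b
chan [0+:3] = (word>>0) & 0x7 = 3  ←
seq [3+:4] = (word>>3) & 0xf = 5
rsvd [7+:3] = (word>>7) & 0x7 = 0
type [10+:6] = (word>>10) & 0x3f = 33
chan signed 3b, MSB=0: value = 3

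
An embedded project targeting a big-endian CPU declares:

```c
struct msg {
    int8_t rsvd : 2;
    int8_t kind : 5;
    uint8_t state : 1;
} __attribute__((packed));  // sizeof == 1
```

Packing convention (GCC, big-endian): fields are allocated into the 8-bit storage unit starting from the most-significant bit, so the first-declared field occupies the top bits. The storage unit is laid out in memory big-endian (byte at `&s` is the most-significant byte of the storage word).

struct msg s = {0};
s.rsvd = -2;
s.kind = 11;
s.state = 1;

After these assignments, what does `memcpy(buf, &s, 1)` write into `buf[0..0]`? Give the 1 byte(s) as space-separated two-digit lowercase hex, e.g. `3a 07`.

rsvd:2 = -2 → 0x2 << 6 → word 0x80
kind:5 = 11 → 0xb << 1 → word 0x96
state:1 = 1 → 0x1 << 0 → word 0x97
word = 0x97 → big-endian bytes:
  [0]=0x97

97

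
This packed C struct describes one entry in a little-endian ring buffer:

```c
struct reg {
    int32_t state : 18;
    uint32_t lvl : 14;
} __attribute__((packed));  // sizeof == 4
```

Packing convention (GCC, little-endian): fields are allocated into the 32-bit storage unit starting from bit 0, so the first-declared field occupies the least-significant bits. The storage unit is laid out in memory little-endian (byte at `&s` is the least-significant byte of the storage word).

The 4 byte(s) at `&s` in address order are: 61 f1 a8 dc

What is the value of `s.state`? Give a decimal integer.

[0]=0x61 [1]=0xf1 [2]=0xa8 [3]=0xdc (little-endian) → word 0xdca8f161
state:18 @ bit 0 → (0xdca8f161>>0)&0x3ffff = 0xf161  ←
lvl:14 @ bit 18 → (0xdca8f161>>18)&0x3fff = 0x372a
state signed 18b, MSB=0: value = 61793

61793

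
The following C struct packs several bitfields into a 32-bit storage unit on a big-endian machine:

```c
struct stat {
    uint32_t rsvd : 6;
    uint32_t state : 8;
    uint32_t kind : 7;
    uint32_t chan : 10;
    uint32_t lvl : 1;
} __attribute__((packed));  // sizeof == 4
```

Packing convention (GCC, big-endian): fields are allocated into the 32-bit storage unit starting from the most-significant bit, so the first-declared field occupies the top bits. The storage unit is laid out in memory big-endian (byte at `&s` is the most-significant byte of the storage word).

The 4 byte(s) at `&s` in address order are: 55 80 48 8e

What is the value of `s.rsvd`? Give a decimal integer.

21

[0]=0x55 [1]=0x80 [2]=0x48 [3]=0x8e (big-endian) → word 0x5580488e
rsvd [26+:6] = (word>>26) & 0x3f = 21  ←
state [18+:8] = (word>>18) & 0xff = 96
kind [11+:7] = (word>>11) & 0x7f = 9
chan [1+:10] = (word>>1) & 0x3ff = 71
lvl [0+:1] = (word>>0) & 0x1 = 0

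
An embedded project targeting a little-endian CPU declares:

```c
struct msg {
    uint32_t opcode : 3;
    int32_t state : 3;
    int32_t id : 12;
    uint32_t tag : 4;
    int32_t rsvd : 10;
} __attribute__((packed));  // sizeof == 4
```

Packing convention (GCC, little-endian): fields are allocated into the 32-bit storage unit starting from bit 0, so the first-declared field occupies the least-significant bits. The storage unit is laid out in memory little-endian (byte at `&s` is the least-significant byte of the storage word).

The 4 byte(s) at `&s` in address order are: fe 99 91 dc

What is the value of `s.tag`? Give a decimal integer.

[0]=0xfe [1]=0x99 [2]=0x91 [3]=0xdc (little-endian) → word 0xdc9199fe
opcode:3 @ bit 0 → (0xdc9199fe>>0)&0x7 = 0x6
state:3 @ bit 3 → (0xdc9199fe>>3)&0x7 = 0x7
id:12 @ bit 6 → (0xdc9199fe>>6)&0xfff = 0x667
tag:4 @ bit 18 → (0xdc9199fe>>18)&0xf = 0x4  ←
rsvd:10 @ bit 22 → (0xdc9199fe>>22)&0x3ff = 0x372

4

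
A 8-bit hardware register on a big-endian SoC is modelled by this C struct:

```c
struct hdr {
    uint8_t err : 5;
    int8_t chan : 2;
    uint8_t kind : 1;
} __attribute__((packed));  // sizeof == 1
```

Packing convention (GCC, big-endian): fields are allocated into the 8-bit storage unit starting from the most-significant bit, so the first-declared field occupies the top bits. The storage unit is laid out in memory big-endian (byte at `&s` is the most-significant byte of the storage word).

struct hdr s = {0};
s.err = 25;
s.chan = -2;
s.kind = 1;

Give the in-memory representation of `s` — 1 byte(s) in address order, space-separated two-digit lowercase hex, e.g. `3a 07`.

[3+:5] err=25 & 0x1f = 0x19; word=0xc8
[1+:2] chan=-2 & 0x3 = 0x2; word=0xcc
[0+:1] kind=1 & 0x1 = 0x1; word=0xcd
word = 0xcd → big-endian bytes:
  [0]=0xcd

cd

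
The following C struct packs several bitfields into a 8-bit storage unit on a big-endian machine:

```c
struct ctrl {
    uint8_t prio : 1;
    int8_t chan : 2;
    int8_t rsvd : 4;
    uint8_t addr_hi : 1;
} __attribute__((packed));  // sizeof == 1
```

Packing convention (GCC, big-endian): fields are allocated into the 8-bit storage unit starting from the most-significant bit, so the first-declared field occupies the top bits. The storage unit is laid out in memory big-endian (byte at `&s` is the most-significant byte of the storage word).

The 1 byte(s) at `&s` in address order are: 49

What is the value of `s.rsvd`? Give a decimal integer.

[0]=0x49 (big-endian) → word 0x49
prio:1 @ bit 7 → (0x49>>7)&0x1 = 0x0
chan:2 @ bit 5 → (0x49>>5)&0x3 = 0x2
rsvd:4 @ bit 1 → (0x49>>1)&0xf = 0x4  ←
addr_hi:1 @ bit 0 → (0x49>>0)&0x1 = 0x1
rsvd signed 4b, MSB=0: value = 4

4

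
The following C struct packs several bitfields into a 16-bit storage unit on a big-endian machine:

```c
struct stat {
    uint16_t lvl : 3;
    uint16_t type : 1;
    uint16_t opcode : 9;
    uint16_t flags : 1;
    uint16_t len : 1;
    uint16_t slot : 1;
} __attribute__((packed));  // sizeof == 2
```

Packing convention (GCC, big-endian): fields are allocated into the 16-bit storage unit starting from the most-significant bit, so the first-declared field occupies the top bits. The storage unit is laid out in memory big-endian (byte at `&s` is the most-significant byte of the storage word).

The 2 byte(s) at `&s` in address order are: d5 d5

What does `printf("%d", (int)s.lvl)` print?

6

[0]=0xd5 [1]=0xd5 (big-endian) → word 0xd5d5
lvl [13+:3] = (word>>13) & 0x7 = 6  ←
type [12+:1] = (word>>12) & 0x1 = 1
opcode [3+:9] = (word>>3) & 0x1ff = 186
flags [2+:1] = (word>>2) & 0x1 = 1
len [1+:1] = (word>>1) & 0x1 = 0
slot [0+:1] = (word>>0) & 0x1 = 1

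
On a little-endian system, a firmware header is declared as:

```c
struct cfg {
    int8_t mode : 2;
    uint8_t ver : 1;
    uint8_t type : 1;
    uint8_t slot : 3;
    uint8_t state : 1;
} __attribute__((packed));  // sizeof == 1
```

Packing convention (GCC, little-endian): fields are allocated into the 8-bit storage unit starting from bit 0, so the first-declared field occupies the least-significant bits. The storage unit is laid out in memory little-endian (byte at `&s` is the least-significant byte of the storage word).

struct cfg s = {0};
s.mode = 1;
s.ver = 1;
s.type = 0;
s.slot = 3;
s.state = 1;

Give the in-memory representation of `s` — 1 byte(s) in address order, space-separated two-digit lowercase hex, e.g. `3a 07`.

[0+:2] mode=1 & 0x3 = 0x1; word=0x01
[2+:1] ver=1 & 0x1 = 0x1; word=0x05
[3+:1] type=0 & 0x1 = 0x0; word=0x05
[4+:3] slot=3 & 0x7 = 0x3; word=0x35
[7+:1] state=1 & 0x1 = 0x1; word=0xb5
word = 0xb5 → little-endian bytes:
  [0]=0xb5

b5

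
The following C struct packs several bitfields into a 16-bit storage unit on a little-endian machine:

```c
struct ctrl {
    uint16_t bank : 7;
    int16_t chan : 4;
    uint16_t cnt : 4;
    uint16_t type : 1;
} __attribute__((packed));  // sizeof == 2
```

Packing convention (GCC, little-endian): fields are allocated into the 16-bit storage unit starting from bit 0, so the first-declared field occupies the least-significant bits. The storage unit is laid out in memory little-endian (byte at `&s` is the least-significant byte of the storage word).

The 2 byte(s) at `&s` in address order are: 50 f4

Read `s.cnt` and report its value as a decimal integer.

14

[0]=0x50 [1]=0xf4 (little-endian) → word 0xf450
bank:7 @ bit 0 → (0xf450>>0)&0x7f = 0x50
chan:4 @ bit 7 → (0xf450>>7)&0xf = 0x8
cnt:4 @ bit 11 → (0xf450>>11)&0xf = 0xe  ←
type:1 @ bit 15 → (0xf450>>15)&0x1 = 0x1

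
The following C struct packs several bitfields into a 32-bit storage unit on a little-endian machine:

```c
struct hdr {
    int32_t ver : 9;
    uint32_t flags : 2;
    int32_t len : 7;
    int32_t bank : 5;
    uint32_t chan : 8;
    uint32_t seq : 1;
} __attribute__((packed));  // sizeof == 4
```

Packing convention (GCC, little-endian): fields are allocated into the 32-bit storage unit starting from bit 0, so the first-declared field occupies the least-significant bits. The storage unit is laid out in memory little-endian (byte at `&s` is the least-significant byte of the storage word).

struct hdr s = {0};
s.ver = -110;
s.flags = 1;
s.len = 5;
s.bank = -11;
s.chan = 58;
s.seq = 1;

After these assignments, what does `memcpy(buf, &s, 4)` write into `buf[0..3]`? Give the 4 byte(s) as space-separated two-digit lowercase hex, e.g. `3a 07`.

92 2b 54 9d

ver:9 = -110 → 0x192 << 0 → word 0x00000192
flags:2 = 1 → 0x1 << 9 → word 0x00000392
len:7 = 5 → 0x5 << 11 → word 0x00002b92
bank:5 = -11 → 0x15 << 18 → word 0x00542b92
chan:8 = 58 → 0x3a << 23 → word 0x1d542b92
seq:1 = 1 → 0x1 << 31 → word 0x9d542b92
word = 0x9d542b92 → little-endian bytes:
  [0]=0x92  [1]=0x2b  [2]=0x54  [3]=0x9d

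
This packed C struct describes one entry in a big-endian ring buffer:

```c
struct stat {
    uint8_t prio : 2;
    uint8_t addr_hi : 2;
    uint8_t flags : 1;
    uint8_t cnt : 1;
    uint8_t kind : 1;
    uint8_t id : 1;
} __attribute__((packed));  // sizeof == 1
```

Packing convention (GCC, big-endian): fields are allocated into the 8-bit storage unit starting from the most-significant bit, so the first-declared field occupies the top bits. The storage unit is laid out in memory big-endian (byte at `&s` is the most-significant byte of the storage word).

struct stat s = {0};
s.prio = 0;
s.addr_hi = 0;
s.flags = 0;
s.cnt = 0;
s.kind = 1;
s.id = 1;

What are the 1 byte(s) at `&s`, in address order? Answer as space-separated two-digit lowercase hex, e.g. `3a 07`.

prio:2 = 0 → 0x0 << 6 → word 0x00
addr_hi:2 = 0 → 0x0 << 4 → word 0x00
flags:1 = 0 → 0x0 << 3 → word 0x00
cnt:1 = 0 → 0x0 << 2 → word 0x00
kind:1 = 1 → 0x1 << 1 → word 0x02
id:1 = 1 → 0x1 << 0 → word 0x03
word = 0x03 → big-endian bytes:
  [0]=0x03

03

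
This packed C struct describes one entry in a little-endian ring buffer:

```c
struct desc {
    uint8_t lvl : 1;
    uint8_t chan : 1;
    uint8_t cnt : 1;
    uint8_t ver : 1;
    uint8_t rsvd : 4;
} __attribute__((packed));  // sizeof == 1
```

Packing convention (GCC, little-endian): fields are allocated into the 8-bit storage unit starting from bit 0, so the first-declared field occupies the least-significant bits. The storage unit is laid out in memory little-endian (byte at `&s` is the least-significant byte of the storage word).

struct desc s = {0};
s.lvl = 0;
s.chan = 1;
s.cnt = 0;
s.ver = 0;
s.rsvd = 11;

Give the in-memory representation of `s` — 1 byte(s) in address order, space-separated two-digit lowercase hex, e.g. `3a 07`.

[0+:1] lvl=0 & 0x1 = 0x0; word=0x00
[1+:1] chan=1 & 0x1 = 0x1; word=0x02
[2+:1] cnt=0 & 0x1 = 0x0; word=0x02
[3+:1] ver=0 & 0x1 = 0x0; word=0x02
[4+:4] rsvd=11 & 0xf = 0xb; word=0xb2
word = 0xb2 → little-endian bytes:
  [0]=0xb2

b2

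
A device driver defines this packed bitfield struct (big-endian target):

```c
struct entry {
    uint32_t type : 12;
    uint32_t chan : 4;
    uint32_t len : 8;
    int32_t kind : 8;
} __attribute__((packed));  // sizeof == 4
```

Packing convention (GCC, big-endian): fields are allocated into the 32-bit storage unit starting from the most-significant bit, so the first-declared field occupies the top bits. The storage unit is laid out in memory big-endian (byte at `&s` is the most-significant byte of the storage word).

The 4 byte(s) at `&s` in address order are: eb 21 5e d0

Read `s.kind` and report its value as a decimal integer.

[0]=0xeb [1]=0x21 [2]=0x5e [3]=0xd0 (big-endian) → word 0xeb215ed0
type [20+:12] = (word>>20) & 0xfff = 3762
chan [16+:4] = (word>>16) & 0xf = 1
len [8+:8] = (word>>8) & 0xff = 94
kind [0+:8] = (word>>0) & 0xff = 208  ←
kind signed 8b, MSB=1: 208 - 256 = -48

-48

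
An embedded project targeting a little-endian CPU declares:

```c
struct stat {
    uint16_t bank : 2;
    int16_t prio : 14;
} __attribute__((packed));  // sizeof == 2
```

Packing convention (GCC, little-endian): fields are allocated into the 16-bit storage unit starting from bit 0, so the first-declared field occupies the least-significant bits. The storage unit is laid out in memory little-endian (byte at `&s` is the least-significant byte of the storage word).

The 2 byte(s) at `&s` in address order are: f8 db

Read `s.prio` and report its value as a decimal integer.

[0]=0xf8 [1]=0xdb (little-endian) → word 0xdbf8
bank:2 @ bit 0 → (0xdbf8>>0)&0x3 = 0x0
prio:14 @ bit 2 → (0xdbf8>>2)&0x3fff = 0x36fe  ←
prio signed 14b, MSB=1: 14078 - 16384 = -2306

-2306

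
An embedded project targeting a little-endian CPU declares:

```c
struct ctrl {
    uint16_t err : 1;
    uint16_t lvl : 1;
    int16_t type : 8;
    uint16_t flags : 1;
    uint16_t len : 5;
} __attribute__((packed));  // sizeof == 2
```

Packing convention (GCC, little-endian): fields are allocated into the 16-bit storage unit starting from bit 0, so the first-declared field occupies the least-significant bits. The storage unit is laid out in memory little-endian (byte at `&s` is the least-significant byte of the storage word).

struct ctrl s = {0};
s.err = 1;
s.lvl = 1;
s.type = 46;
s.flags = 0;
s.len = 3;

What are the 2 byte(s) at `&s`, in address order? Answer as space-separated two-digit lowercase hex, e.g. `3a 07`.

err:1 = 1 → 0x1 << 0 → word 0x0001
lvl:1 = 1 → 0x1 << 1 → word 0x0003
type:8 = 46 → 0x2e << 2 → word 0x00bb
flags:1 = 0 → 0x0 << 10 → word 0x00bb
len:5 = 3 → 0x3 << 11 → word 0x18bb
word = 0x18bb → little-endian bytes:
  [0]=0xbb  [1]=0x18

bb 18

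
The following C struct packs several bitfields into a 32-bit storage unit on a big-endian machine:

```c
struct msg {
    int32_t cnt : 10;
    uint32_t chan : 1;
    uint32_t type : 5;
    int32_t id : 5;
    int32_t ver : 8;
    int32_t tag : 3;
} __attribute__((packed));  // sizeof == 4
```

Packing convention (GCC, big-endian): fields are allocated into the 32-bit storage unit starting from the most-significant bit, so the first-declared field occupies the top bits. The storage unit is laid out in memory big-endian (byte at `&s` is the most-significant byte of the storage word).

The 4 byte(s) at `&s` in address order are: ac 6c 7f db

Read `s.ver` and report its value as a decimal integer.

[0]=0xac [1]=0x6c [2]=0x7f [3]=0xdb (big-endian) → word 0xac6c7fdb
cnt:10 @ bit 22 → (0xac6c7fdb>>22)&0x3ff = 0x2b1
chan:1 @ bit 21 → (0xac6c7fdb>>21)&0x1 = 0x1
type:5 @ bit 16 → (0xac6c7fdb>>16)&0x1f = 0xc
id:5 @ bit 11 → (0xac6c7fdb>>11)&0x1f = 0xf
ver:8 @ bit 3 → (0xac6c7fdb>>3)&0xff = 0xfb  ←
tag:3 @ bit 0 → (0xac6c7fdb>>0)&0x7 = 0x3
ver signed 8b, MSB=1: 251 - 256 = -5

-5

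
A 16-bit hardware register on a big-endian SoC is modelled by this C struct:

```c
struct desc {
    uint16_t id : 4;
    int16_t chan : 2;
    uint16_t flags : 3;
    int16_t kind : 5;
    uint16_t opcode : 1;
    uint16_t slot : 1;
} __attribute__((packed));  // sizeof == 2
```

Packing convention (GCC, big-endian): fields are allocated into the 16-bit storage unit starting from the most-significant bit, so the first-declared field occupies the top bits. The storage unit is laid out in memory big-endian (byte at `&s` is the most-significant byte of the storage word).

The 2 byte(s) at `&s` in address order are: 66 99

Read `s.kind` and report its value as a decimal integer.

6

[0]=0x66 [1]=0x99 (big-endian) → word 0x6699
id [12+:4] = (word>>12) & 0xf = 6
chan [10+:2] = (word>>10) & 0x3 = 1
flags [7+:3] = (word>>7) & 0x7 = 5
kind [2+:5] = (word>>2) & 0x1f = 6  ←
opcode [1+:1] = (word>>1) & 0x1 = 0
slot [0+:1] = (word>>0) & 0x1 = 1
kind signed 5b, MSB=0: value = 6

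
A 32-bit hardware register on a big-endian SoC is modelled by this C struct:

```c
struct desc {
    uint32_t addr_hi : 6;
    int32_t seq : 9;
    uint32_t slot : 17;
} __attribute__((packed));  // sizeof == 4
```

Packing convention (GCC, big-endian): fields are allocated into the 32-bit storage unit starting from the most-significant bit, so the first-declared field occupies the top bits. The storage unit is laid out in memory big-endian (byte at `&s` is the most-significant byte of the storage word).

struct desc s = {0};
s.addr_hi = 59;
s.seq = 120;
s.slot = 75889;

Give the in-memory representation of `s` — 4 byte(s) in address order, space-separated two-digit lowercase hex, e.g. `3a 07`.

ec f1 28 71

addr_hi:6 = 59 → 0x3b << 26 → word 0xec000000
seq:9 = 120 → 0x78 << 17 → word 0xecf00000
slot:17 = 75889 → 0x12871 << 0 → word 0xecf12871
word = 0xecf12871 → big-endian bytes:
  [0]=0xec  [1]=0xf1  [2]=0x28  [3]=0x71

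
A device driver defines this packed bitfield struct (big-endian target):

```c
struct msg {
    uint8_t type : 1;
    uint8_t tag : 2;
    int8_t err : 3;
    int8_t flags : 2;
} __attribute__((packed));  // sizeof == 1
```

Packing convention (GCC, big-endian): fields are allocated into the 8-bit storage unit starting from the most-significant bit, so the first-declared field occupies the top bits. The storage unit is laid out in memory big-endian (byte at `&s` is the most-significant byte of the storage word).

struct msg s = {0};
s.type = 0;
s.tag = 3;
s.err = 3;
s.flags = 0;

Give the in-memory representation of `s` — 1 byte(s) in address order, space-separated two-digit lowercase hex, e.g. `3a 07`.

6c

type (1b) val=0 bits=0x0 at bit 7: 0x00
tag (2b) val=3 bits=0x3 at bit 5: 0x60
err (3b) val=3 bits=0x3 at bit 2: 0x6c
flags (2b) val=0 bits=0x0 at bit 0: 0x6c
word = 0x6c → big-endian bytes:
  [0]=0x6c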